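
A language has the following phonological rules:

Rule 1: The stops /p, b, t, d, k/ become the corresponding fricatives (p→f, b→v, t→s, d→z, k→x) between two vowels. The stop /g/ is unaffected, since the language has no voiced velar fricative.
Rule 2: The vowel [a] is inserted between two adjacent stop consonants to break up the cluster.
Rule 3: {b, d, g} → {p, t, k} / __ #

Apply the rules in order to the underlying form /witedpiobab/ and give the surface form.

wisedapiovap

Rule 1 (intervocalic spirantization): /t/ is a stop between vowels /i/ and /e/, so it spirantizes to the fricative [s]. /b/ is a stop between vowels /o/ and /a/, so it spirantizes to the fricative [v]. /witedpiobab/ → wisedpiovab.
Rule 2 (stop-cluster a-epenthesis): /d/ and /p/ form a stop–stop cluster, so [a] is inserted between them. /wisedpiovab/ → wisedapiovab.
Rule 3 (final devoicing): /b/ is a voiced stop in word-final position, so it devoices to [p]. /wisedapiovab/ → wisedapiovap.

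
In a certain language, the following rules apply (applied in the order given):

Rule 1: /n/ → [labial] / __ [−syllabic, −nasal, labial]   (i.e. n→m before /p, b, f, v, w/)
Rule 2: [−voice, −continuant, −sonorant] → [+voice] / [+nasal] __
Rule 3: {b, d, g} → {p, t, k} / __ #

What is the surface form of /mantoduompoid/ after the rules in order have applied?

Rule 1 (nasal place assimilation): no segment meets the environment; /mantoduompoid/ is unchanged.
Rule 2 (post-nasal voicing): /t/ is a voiceless stop immediately after the nasal /n/, so it voices to [d]. /p/ is a voiceless stop immediately after the nasal /m/, so it voices to [b]. /mantoduompoid/ → mandoduomboid.
Rule 3 (final devoicing): /d/ is a voiced stop in word-final position, so it devoices to [t]. /mandoduomboid/ → mandoduomboit.

mandoduomboit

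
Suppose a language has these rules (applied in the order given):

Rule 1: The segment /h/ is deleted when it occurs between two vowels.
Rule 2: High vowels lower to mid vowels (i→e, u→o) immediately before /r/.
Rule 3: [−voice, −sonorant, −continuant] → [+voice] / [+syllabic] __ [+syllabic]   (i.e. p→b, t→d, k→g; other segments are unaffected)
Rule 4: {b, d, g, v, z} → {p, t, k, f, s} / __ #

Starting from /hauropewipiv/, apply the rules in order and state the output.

haorobewibif

Rule 1 (intervocalic h-deletion): no segment meets the environment; /hauropewipiv/ is unchanged.
Rule 2 (pre-rhotic lowering): /u/ is a high vowel immediately before /r/, so it lowers to [o]. /hauropewipiv/ → haoropewipiv.
Rule 3 (intervocalic voicing): /p/ is a voiceless stop between vowels /o/ and /e/, so it voices to [b]. /p/ is a voiceless stop between vowels /i/ and /i/, so it voices to [b]. /haoropewipiv/ → haorobewibiv.
Rule 4 (final devoicing): /v/ is a voiced obstruent in word-final position, so it devoices to [f]. /haorobewibiv/ → haorobewibif.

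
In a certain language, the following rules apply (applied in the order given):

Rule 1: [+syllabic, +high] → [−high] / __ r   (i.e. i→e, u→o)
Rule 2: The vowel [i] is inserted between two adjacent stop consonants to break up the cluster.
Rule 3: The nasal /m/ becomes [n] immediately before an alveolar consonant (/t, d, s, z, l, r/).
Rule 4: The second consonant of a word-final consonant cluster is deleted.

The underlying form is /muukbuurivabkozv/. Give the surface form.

muukibuorivabikoz

Rule 1 (pre-rhotic lowering): /u/ is a high vowel immediately before /r/, so it lowers to [o]. /muukbuurivabkozv/ → muukbuorivabkozv.
Rule 2 (stop-cluster i-epenthesis): /k/ and /b/ form a stop–stop cluster, so [i] is inserted between them. /b/ and /k/ form a stop–stop cluster, so [i] is inserted between them. /muukbuorivabkozv/ → muukibuorivabikozv.
Rule 3 (nasal place assimilation): no segment meets the environment; /muukibuorivabikozv/ is unchanged.
Rule 4 (final cluster simplification): /v/ is the second consonant of a word-final cluster /zv/, so it deletes. /muukibuorivabikozv/ → muukibuorivabikoz.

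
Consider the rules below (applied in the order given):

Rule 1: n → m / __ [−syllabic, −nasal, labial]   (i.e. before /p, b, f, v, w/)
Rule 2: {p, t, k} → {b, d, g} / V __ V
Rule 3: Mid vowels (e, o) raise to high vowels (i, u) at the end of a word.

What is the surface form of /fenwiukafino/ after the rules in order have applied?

Rule 1 (nasal place assimilation): /n/ precedes the labial consonant /w/, so it assimilates in place to [m]. /fenwiukafino/ → femwiukafino.
Rule 2 (intervocalic voicing): /k/ is a voiceless stop between vowels /u/ and /a/, so it voices to [g]. /femwiukafino/ → femwiugafino.
Rule 3 (final vowel raising): /o/ is a mid vowel in word-final position, so it raises to [u]. /femwiugafino/ → femwiugafinu.

femwiugafinu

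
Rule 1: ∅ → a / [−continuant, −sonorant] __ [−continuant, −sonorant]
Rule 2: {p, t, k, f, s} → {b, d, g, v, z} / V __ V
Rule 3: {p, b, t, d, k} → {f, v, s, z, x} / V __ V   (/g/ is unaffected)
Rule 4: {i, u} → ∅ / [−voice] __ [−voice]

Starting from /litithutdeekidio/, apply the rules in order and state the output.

lizithuzazeegizio

Rule 1 (stop-cluster a-epenthesis): /t/ and /d/ form a stop–stop cluster, so [a] is inserted between them. /litithutdeekidio/ → litithutadeekidio.
Rule 2 (intervocalic voicing): /t/ is a voiceless obstruent between vowels /i/ and /i/, so it voices to [d]. /t/ is a voiceless obstruent between vowels /u/ and /a/, so it voices to [d]. /k/ is a voiceless obstruent between vowels /e/ and /i/, so it voices to [g]. /litithutadeekidio/ → lidithudadeegidio.
Rule 3 (intervocalic spirantization): /d/ is a stop between vowels /i/ and /i/, so it spirantizes to the fricative [z]. /d/ is a stop between vowels /u/ and /a/, so it spirantizes to the fricative [z]. /d/ is a stop between vowels /a/ and /e/, so it spirantizes to the fricative [z]. /d/ is a stop between vowels /i/ and /i/, so it spirantizes to the fricative [z]. /lidithudadeegidio/ → lizithuzazeegizio.
Rule 4 (high vowel syncope): no segment meets the environment; /lizithuzazeegizio/ is unchanged.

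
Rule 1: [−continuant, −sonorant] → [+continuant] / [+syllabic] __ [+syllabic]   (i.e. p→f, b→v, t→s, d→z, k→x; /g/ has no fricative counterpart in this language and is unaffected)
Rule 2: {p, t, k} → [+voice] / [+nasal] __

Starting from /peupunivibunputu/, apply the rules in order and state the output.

peufunivivunbusu

Rule 1 (intervocalic spirantization): /p/ is a stop between vowels /u/ and /u/, so it spirantizes to the fricative [f]. /b/ is a stop between vowels /i/ and /u/, so it spirantizes to the fricative [v]. /t/ is a stop between vowels /u/ and /u/, so it spirantizes to the fricative [s]. /peupunivibunputu/ → peufunivivunpusu.
Rule 2 (post-nasal voicing): /p/ is a voiceless stop immediately after the nasal /n/, so it voices to [b]. /peufunivivunpusu/ → peufunivivunbusu.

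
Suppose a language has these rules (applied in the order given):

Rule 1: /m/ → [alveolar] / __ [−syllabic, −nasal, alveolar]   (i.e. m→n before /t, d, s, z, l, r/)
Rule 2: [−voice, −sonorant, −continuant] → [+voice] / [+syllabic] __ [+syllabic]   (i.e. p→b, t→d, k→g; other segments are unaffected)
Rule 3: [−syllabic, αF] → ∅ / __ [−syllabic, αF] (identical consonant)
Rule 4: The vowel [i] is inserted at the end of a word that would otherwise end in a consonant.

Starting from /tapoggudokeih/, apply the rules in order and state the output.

Rule 1 (nasal place assimilation): no segment meets the environment; /tapoggudokeih/ is unchanged.
Rule 2 (intervocalic voicing): /p/ is a voiceless stop between vowels /a/ and /o/, so it voices to [b]. /k/ is a voiceless stop between vowels /o/ and /e/, so it voices to [g]. /tapoggudokeih/ → taboggudogeih.
Rule 3 (degemination): /gg/ is a geminate; the first /g/ deletes. /taboggudogeih/ → tabogudogeih.
Rule 4 (final i-epenthesis): the form ends in the consonant /h/, so [i] is inserted word-finally. /tabogudogeih/ → tabogudogeihi.

tabogudogeihi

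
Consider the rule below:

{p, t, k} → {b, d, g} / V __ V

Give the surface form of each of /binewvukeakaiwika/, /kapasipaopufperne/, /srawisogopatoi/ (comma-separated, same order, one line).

binewvugeagaiwiga, kabasibaobufperne, srawisogobadoi

/binewvukeakaiwika/: /k/ is a voiceless stop between vowels /u/ and /e/, so it voices to [g]. /k/ is a voiceless stop between vowels /a/ and /a/, so it voices to [g]. /k/ is a voiceless stop between vowels /i/ and /a/, so it voices to [g]. → [binewvugeagaiwiga].
/kapasipaopufperne/: /p/ is a voiceless stop between vowels /a/ and /a/, so it voices to [b]. /p/ is a voiceless stop between vowels /i/ and /a/, so it voices to [b]. /p/ is a voiceless stop between vowels /o/ and /u/, so it voices to [b]. → [kabasibaobufperne].
/srawisogopatoi/: /p/ is a voiceless stop between vowels /o/ and /a/, so it voices to [b]. /t/ is a voiceless stop between vowels /a/ and /o/, so it voices to [d]. → [srawisogobadoi].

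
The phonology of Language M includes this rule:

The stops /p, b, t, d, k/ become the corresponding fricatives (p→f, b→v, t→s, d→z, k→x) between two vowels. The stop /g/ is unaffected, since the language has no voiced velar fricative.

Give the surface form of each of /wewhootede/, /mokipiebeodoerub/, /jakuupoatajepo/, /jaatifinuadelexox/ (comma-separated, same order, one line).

/wewhootede/: /t/ is a stop between vowels /o/ and /e/, so it spirantizes to the fricative [s]. /d/ is a stop between vowels /e/ and /e/, so it spirantizes to the fricative [z]. → [wewhooseze].
/mokipiebeodoerub/: /k/ is a stop between vowels /o/ and /i/, so it spirantizes to the fricative [x]. /p/ is a stop between vowels /i/ and /i/, so it spirantizes to the fricative [f]. /b/ is a stop between vowels /e/ and /e/, so it spirantizes to the fricative [v]. /d/ is a stop between vowels /o/ and /o/, so it spirantizes to the fricative [z]. → [moxifieveozoerub].
/jakuupoatajepo/: /k/ is a stop between vowels /a/ and /u/, so it spirantizes to the fricative [x]. /p/ is a stop between vowels /u/ and /o/, so it spirantizes to the fricative [f]. /t/ is a stop between vowels /a/ and /a/, so it spirantizes to the fricative [s]. /p/ is a stop between vowels /e/ and /o/, so it spirantizes to the fricative [f]. → [jaxuufoasajefo].
/jaatifinuadelexox/: /t/ is a stop between vowels /a/ and /i/, so it spirantizes to the fricative [s]. /d/ is a stop between vowels /a/ and /e/, so it spirantizes to the fricative [z]. → [jaasifinuazelexox].

wewhooseze, moxifieveozoerub, jaxuufoasajefo, jaasifinuazelexox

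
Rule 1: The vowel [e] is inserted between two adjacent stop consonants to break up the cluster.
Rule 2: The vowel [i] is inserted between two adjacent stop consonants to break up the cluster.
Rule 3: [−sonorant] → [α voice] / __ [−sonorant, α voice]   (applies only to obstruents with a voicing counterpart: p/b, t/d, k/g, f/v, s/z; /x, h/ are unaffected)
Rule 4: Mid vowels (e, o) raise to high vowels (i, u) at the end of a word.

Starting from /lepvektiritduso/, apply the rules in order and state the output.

lebveketiritedusu

Rule 1 (stop-cluster e-epenthesis): /k/ and /t/ form a stop–stop cluster, so [e] is inserted between them. /t/ and /d/ form a stop–stop cluster, so [e] is inserted between them. /lepvektiritduso/ → lepveketiriteduso.
Rule 2 (stop-cluster i-epenthesis): no segment meets the environment; /lepveketiriteduso/ is unchanged.
Rule 3 (regressive voicing assimilation): /p/ precedes the voiced obstruent /v/, so it voices to [b] by assimilation. /lepveketiriteduso/ → lebveketiriteduso.
Rule 4 (final vowel raising): /o/ is a mid vowel in word-final position, so it raises to [u]. /lebveketiriteduso/ → lebveketiritedusu.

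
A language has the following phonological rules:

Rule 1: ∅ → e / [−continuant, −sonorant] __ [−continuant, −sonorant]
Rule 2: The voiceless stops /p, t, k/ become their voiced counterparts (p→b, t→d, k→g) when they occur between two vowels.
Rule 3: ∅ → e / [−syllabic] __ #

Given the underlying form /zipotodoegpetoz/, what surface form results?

zibododoegebedoze

Rule 1 (stop-cluster e-epenthesis): /g/ and /p/ form a stop–stop cluster, so [e] is inserted between them. /zipotodoegpetoz/ → zipotodoegepetoz.
Rule 2 (intervocalic voicing): /p/ is a voiceless stop between vowels /i/ and /o/, so it voices to [b]. /t/ is a voiceless stop between vowels /o/ and /o/, so it voices to [d]. /p/ is a voiceless stop between vowels /e/ and /e/, so it voices to [b]. /t/ is a voiceless stop between vowels /e/ and /o/, so it voices to [d]. /zipotodoegepetoz/ → zibododoegebedoz.
Rule 3 (final e-epenthesis): the form ends in the consonant /z/, so [e] is inserted word-finally. /zibododoegebedoz/ → zibododoegebedoze.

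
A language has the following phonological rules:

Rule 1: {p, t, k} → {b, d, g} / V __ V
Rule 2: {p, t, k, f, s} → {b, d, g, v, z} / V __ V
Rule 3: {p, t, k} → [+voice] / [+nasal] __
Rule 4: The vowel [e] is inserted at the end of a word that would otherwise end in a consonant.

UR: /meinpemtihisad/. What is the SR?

Rule 1 (intervocalic voicing): no segment meets the environment; /meinpemtihisad/ is unchanged.
Rule 2 (intervocalic voicing): /s/ is a voiceless obstruent between vowels /i/ and /a/, so it voices to [z]. /meinpemtihisad/ → meinpemtihizad.
Rule 3 (post-nasal voicing): /p/ is a voiceless stop immediately after the nasal /n/, so it voices to [b]. /t/ is a voiceless stop immediately after the nasal /m/, so it voices to [d]. /meinpemtihizad/ → meinbemdihizad.
Rule 4 (final e-epenthesis): the form ends in the consonant /d/, so [e] is inserted word-finally. /meinbemdihizad/ → meinbemdihizade.

meinbemdihizade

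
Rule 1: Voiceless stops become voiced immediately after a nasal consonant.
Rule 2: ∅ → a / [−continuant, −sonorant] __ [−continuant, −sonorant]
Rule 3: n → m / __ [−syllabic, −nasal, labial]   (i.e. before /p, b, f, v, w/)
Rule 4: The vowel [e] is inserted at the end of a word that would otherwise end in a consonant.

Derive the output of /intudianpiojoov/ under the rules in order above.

indudiambiojoove

Rule 1 (post-nasal voicing): /t/ is a voiceless stop immediately after the nasal /n/, so it voices to [d]. /p/ is a voiceless stop immediately after the nasal /n/, so it voices to [b]. /intudianpiojoov/ → indudianbiojoov.
Rule 2 (stop-cluster a-epenthesis): no segment meets the environment; /indudianbiojoov/ is unchanged.
Rule 3 (nasal place assimilation): /n/ precedes the labial consonant /b/, so it assimilates in place to [m]. /indudianbiojoov/ → indudiambiojoov.
Rule 4 (final e-epenthesis): the form ends in the consonant /v/, so [e] is inserted word-finally. /indudiambiojoov/ → indudiambiojoove.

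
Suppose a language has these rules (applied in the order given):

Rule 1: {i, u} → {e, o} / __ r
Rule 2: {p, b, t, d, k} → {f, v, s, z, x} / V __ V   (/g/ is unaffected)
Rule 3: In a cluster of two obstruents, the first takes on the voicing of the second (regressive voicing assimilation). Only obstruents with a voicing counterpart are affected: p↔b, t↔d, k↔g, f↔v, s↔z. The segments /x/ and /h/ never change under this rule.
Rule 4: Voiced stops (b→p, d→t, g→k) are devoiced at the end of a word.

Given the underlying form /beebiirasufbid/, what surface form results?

Rule 1 (pre-rhotic lowering): /i/ is a high vowel immediately before /r/, so it lowers to [e]. /beebiirasufbid/ → beebierasufbid.
Rule 2 (intervocalic spirantization): /b/ is a stop between vowels /e/ and /i/, so it spirantizes to the fricative [v]. /beebierasufbid/ → beevierasufbid.
Rule 3 (regressive voicing assimilation): /f/ precedes the voiced obstruent /b/, so it voices to [v] by assimilation. /beevierasufbid/ → beevierasuvbid.
Rule 4 (final devoicing): /d/ is a voiced stop in word-final position, so it devoices to [t]. /beevierasuvbid/ → beevierasuvbit.

beevierasuvbit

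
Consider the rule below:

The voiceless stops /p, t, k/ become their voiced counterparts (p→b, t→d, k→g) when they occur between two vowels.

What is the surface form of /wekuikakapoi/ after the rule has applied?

/k/ is a voiceless stop between vowels /e/ and /u/, so it voices to [g].
/k/ is a voiceless stop between vowels /i/ and /a/, so it voices to [g].
/k/ is a voiceless stop between vowels /a/ and /a/, so it voices to [g].
/p/ is a voiceless stop between vowels /a/ and /o/, so it voices to [b].
Surface form: [weguigagaboi].

weguigagaboi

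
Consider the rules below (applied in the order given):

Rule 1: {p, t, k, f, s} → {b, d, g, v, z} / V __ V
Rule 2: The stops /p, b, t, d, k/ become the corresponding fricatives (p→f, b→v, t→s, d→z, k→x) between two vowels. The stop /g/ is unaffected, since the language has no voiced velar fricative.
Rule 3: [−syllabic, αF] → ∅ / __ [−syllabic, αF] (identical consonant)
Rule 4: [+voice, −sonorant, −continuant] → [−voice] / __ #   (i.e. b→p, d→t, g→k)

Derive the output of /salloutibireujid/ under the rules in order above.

Rule 1 (intervocalic voicing): /t/ is a voiceless obstruent between vowels /u/ and /i/, so it voices to [d]. /salloutibireujid/ → salloudibireujid.
Rule 2 (intervocalic spirantization): /d/ is a stop between vowels /u/ and /i/, so it spirantizes to the fricative [z]. /b/ is a stop between vowels /i/ and /i/, so it spirantizes to the fricative [v]. /salloudibireujid/ → sallouzivireujid.
Rule 3 (degemination): /ll/ is a geminate; the first /l/ deletes. /sallouzivireujid/ → salouzivireujid.
Rule 4 (final devoicing): /d/ is a voiced stop in word-final position, so it devoices to [t]. /salouzivireujid/ → salouzivireujit.

salouzivireujit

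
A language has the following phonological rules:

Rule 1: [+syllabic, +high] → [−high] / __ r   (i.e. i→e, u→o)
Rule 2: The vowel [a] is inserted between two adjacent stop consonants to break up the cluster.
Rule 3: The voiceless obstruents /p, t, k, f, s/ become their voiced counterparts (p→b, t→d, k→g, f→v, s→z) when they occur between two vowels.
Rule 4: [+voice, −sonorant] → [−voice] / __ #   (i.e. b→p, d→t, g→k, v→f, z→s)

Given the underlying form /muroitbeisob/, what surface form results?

moroidabeizop

Rule 1 (pre-rhotic lowering): /u/ is a high vowel immediately before /r/, so it lowers to [o]. /muroitbeisob/ → moroitbeisob.
Rule 2 (stop-cluster a-epenthesis): /t/ and /b/ form a stop–stop cluster, so [a] is inserted between them. /moroitbeisob/ → moroitabeisob.
Rule 3 (intervocalic voicing): /t/ is a voiceless obstruent between vowels /i/ and /a/, so it voices to [d]. /s/ is a voiceless obstruent between vowels /i/ and /o/, so it voices to [z]. /moroitabeisob/ → moroidabeizob.
Rule 4 (final devoicing): /b/ is a voiced obstruent in word-final position, so it devoices to [p]. /moroidabeizob/ → moroidabeizop.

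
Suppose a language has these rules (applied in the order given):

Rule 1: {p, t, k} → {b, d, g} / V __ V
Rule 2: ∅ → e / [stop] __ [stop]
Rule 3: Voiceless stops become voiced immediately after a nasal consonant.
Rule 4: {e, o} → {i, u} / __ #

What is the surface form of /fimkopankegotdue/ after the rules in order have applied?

Rule 1 (intervocalic voicing): /p/ is a voiceless stop between vowels /o/ and /a/, so it voices to [b]. /fimkopankegotdue/ → fimkobankegotdue.
Rule 2 (stop-cluster e-epenthesis): /t/ and /d/ form a stop–stop cluster, so [e] is inserted between them. /fimkobankegotdue/ → fimkobankegotedue.
Rule 3 (post-nasal voicing): /k/ is a voiceless stop immediately after the nasal /m/, so it voices to [g]. /k/ is a voiceless stop immediately after the nasal /n/, so it voices to [g]. /fimkobankegotedue/ → fimgobangegotedue.
Rule 4 (final vowel raising): /e/ is a mid vowel in word-final position, so it raises to [i]. /fimgobangegotedue/ → fimgobangegotedui.

fimgobangegotedui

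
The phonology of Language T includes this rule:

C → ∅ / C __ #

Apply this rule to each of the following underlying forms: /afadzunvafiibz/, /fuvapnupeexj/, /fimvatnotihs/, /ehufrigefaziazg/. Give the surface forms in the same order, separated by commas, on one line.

afadzunvafiib, fuvapnupeex, fimvatnotih, ehufrigefaziaz

/afadzunvafiibz/: /z/ is the second consonant of a word-final cluster /bz/, so it deletes. → [afadzunvafiib].
/fuvapnupeexj/: /j/ is the second consonant of a word-final cluster /xj/, so it deletes. → [fuvapnupeex].
/fimvatnotihs/: /s/ is the second consonant of a word-final cluster /hs/, so it deletes. → [fimvatnotih].
/ehufrigefaziazg/: /g/ is the second consonant of a word-final cluster /zg/, so it deletes. → [ehufrigefaziaz].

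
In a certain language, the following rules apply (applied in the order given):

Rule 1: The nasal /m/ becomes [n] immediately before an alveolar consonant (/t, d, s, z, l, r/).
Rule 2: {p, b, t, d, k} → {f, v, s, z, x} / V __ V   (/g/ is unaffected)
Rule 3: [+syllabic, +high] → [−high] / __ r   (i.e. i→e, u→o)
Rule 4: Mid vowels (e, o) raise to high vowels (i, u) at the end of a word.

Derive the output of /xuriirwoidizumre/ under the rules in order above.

Rule 1 (nasal place assimilation): /m/ precedes the alveolar consonant /r/, so it assimilates in place to [n]. /xuriirwoidizumre/ → xuriirwoidizunre.
Rule 2 (intervocalic spirantization): /d/ is a stop between vowels /i/ and /i/, so it spirantizes to the fricative [z]. /xuriirwoidizunre/ → xuriirwoizizunre.
Rule 3 (pre-rhotic lowering): /u/ is a high vowel immediately before /r/, so it lowers to [o]. /i/ is a high vowel immediately before /r/, so it lowers to [e]. /xuriirwoizizunre/ → xorierwoizizunre.
Rule 4 (final vowel raising): /e/ is a mid vowel in word-final position, so it raises to [i]. /xorierwoizizunre/ → xorierwoizizunri.

xorierwoizizunri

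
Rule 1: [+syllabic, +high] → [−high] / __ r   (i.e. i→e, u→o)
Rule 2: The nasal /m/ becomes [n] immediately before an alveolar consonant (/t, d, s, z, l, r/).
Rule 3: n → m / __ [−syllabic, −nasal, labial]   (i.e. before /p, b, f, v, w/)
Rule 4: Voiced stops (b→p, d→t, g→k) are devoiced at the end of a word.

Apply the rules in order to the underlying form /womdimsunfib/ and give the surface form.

Rule 1 (pre-rhotic lowering): no segment meets the environment; /womdimsunfib/ is unchanged.
Rule 2 (nasal place assimilation): /m/ precedes the alveolar consonant /d/, so it assimilates in place to [n]. /m/ precedes the alveolar consonant /s/, so it assimilates in place to [n]. /womdimsunfib/ → wondinsunfib.
Rule 3 (nasal place assimilation): /n/ precedes the labial consonant /f/, so it assimilates in place to [m]. /wondinsunfib/ → wondinsumfib.
Rule 4 (final devoicing): /b/ is a voiced stop in word-final position, so it devoices to [p]. /wondinsumfib/ → wondinsumfip.

wondinsumfip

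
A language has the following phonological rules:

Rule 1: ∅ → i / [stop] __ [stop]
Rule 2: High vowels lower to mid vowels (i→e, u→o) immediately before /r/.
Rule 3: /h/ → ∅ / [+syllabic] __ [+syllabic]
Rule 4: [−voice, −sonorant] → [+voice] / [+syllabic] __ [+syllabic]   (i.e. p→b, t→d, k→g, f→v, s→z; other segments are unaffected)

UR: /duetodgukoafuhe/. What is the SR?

duedodigugoavue

Rule 1 (stop-cluster i-epenthesis): /d/ and /g/ form a stop–stop cluster, so [i] is inserted between them. /duetodgukoafuhe/ → duetodigukoafuhe.
Rule 2 (pre-rhotic lowering): no segment meets the environment; /duetodigukoafuhe/ is unchanged.
Rule 3 (intervocalic h-deletion): /h/ occurs between vowels /u/ and /e/, so it deletes. /duetodigukoafuhe/ → duetodigukoafue.
Rule 4 (intervocalic voicing): /t/ is a voiceless obstruent between vowels /e/ and /o/, so it voices to [d]. /k/ is a voiceless obstruent between vowels /u/ and /o/, so it voices to [g]. /f/ is a voiceless obstruent between vowels /a/ and /u/, so it voices to [v]. /duetodigukoafue/ → duedodigugoavue.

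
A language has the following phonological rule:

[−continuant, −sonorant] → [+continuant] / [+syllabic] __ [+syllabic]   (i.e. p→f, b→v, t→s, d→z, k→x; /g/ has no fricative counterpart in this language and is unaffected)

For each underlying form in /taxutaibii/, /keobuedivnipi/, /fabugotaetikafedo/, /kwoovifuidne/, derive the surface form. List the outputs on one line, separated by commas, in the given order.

taxusaivii, keovuezivnifi, favugosaesixafezo, kwoovifuidne

/taxutaibii/: /t/ is a stop between vowels /u/ and /a/, so it spirantizes to the fricative [s]. /b/ is a stop between vowels /i/ and /i/, so it spirantizes to the fricative [v]. → [taxusaivii].
/keobuedivnipi/: /b/ is a stop between vowels /o/ and /u/, so it spirantizes to the fricative [v]. /d/ is a stop between vowels /e/ and /i/, so it spirantizes to the fricative [z]. /p/ is a stop between vowels /i/ and /i/, so it spirantizes to the fricative [f]. → [keovuezivnifi].
/fabugotaetikafedo/: /b/ is a stop between vowels /a/ and /u/, so it spirantizes to the fricative [v]. /t/ is a stop between vowels /o/ and /a/, so it spirantizes to the fricative [s]. /t/ is a stop between vowels /e/ and /i/, so it spirantizes to the fricative [s]. /k/ is a stop between vowels /i/ and /a/, so it spirantizes to the fricative [x]. /d/ is a stop between vowels /e/ and /o/, so it spirantizes to the fricative [z]. → [favugosaesixafezo].
/kwoovifuidne/: the rule's environment is not met; surfaces unchanged as [kwoovifuidne].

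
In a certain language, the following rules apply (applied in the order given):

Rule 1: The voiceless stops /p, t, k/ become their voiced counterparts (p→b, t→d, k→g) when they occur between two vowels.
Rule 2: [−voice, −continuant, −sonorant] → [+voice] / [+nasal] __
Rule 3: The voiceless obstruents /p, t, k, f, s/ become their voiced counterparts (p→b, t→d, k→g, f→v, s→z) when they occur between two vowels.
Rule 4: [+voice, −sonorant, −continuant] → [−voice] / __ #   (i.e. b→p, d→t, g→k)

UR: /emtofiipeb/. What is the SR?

emdoviibep

Rule 1 (intervocalic voicing): /p/ is a voiceless stop between vowels /i/ and /e/, so it voices to [b]. /emtofiipeb/ → emtofiibeb.
Rule 2 (post-nasal voicing): /t/ is a voiceless stop immediately after the nasal /m/, so it voices to [d]. /emtofiibeb/ → emdofiibeb.
Rule 3 (intervocalic voicing): /f/ is a voiceless obstruent between vowels /o/ and /i/, so it voices to [v]. /emdofiibeb/ → emdoviibeb.
Rule 4 (final devoicing): /b/ is a voiced stop in word-final position, so it devoices to [p]. /emdoviibeb/ → emdoviibep.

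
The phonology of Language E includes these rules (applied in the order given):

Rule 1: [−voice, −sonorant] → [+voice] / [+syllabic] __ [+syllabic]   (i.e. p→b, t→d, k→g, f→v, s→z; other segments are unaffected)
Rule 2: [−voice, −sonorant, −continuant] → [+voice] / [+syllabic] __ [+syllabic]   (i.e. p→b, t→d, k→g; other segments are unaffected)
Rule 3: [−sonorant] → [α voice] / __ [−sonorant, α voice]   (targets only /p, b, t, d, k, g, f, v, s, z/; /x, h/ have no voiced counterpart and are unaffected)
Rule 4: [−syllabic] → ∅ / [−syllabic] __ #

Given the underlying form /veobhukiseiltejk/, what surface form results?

veophugizeiltej

Rule 1 (intervocalic voicing): /k/ is a voiceless obstruent between vowels /u/ and /i/, so it voices to [g]. /s/ is a voiceless obstruent between vowels /i/ and /e/, so it voices to [z]. /veobhukiseiltejk/ → veobhugizeiltejk.
Rule 2 (intervocalic voicing): no segment meets the environment; /veobhugizeiltejk/ is unchanged.
Rule 3 (regressive voicing assimilation): /b/ precedes the voiceless obstruent /h/, so it devoices to [p] by assimilation. /veobhugizeiltejk/ → veophugizeiltejk.
Rule 4 (final cluster simplification): /k/ is the second consonant of a word-final cluster /jk/, so it deletes. /veophugizeiltejk/ → veophugizeiltej.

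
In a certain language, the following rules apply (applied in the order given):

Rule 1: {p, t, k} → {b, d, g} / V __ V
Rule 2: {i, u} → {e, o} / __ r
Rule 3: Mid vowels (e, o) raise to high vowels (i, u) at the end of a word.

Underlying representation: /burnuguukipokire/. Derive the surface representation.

bornuguugibogeri

Rule 1 (intervocalic voicing): /k/ is a voiceless stop between vowels /u/ and /i/, so it voices to [g]. /p/ is a voiceless stop between vowels /i/ and /o/, so it voices to [b]. /k/ is a voiceless stop between vowels /o/ and /i/, so it voices to [g]. /burnuguukipokire/ → burnuguugibogire.
Rule 2 (pre-rhotic lowering): /u/ is a high vowel immediately before /r/, so it lowers to [o]. /i/ is a high vowel immediately before /r/, so it lowers to [e]. /burnuguugibogire/ → bornuguugibogere.
Rule 3 (final vowel raising): /e/ is a mid vowel in word-final position, so it raises to [i]. /bornuguugibogere/ → bornuguugibogeri.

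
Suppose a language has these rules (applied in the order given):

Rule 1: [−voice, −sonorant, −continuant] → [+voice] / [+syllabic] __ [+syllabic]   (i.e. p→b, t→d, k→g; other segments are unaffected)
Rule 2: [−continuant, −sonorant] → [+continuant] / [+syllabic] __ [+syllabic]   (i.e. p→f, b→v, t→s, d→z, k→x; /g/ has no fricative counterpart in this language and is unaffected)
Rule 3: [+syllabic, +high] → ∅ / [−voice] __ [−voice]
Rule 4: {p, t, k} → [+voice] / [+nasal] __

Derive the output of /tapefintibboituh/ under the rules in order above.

tavefindibboizuh

Rule 1 (intervocalic voicing): /p/ is a voiceless stop between vowels /a/ and /e/, so it voices to [b]. /t/ is a voiceless stop between vowels /i/ and /u/, so it voices to [d]. /tapefintibboituh/ → tabefintibboiduh.
Rule 2 (intervocalic spirantization): /b/ is a stop between vowels /a/ and /e/, so it spirantizes to the fricative [v]. /d/ is a stop between vowels /i/ and /u/, so it spirantizes to the fricative [z]. /tabefintibboiduh/ → tavefintibboizuh.
Rule 3 (high vowel syncope): no segment meets the environment; /tavefintibboizuh/ is unchanged.
Rule 4 (post-nasal voicing): /t/ is a voiceless stop immediately after the nasal /n/, so it voices to [d]. /tavefintibboizuh/ → tavefindibboizuh.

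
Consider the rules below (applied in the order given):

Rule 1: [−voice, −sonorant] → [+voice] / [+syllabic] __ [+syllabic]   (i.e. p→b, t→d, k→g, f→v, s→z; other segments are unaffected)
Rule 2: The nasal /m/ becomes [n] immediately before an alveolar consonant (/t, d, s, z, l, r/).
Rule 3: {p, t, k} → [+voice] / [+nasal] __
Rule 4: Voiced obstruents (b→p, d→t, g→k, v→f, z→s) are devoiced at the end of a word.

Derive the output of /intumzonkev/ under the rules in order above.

indunzongef

Rule 1 (intervocalic voicing): no segment meets the environment; /intumzonkev/ is unchanged.
Rule 2 (nasal place assimilation): /m/ precedes the alveolar consonant /z/, so it assimilates in place to [n]. /intumzonkev/ → intunzonkev.
Rule 3 (post-nasal voicing): /t/ is a voiceless stop immediately after the nasal /n/, so it voices to [d]. /k/ is a voiceless stop immediately after the nasal /n/, so it voices to [g]. /intunzonkev/ → indunzongev.
Rule 4 (final devoicing): /v/ is a voiced obstruent in word-final position, so it devoices to [f]. /indunzongev/ → indunzongef.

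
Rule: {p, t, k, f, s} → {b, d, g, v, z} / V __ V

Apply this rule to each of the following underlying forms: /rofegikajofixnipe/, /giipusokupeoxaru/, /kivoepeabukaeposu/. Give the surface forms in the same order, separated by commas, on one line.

/rofegikajofixnipe/: /f/ is a voiceless obstruent between vowels /o/ and /e/, so it voices to [v]. /k/ is a voiceless obstruent between vowels /i/ and /a/, so it voices to [g]. /f/ is a voiceless obstruent between vowels /o/ and /i/, so it voices to [v]. /p/ is a voiceless obstruent between vowels /i/ and /e/, so it voices to [b]. → [rovegigajovixnibe].
/giipusokupeoxaru/: /p/ is a voiceless obstruent between vowels /i/ and /u/, so it voices to [b]. /s/ is a voiceless obstruent between vowels /u/ and /o/, so it voices to [z]. /k/ is a voiceless obstruent between vowels /o/ and /u/, so it voices to [g]. /p/ is a voiceless obstruent between vowels /u/ and /e/, so it voices to [b]. → [giibuzogubeoxaru].
/kivoepeabukaeposu/: /p/ is a voiceless obstruent between vowels /e/ and /e/, so it voices to [b]. /k/ is a voiceless obstruent between vowels /u/ and /a/, so it voices to [g]. /p/ is a voiceless obstruent between vowels /e/ and /o/, so it voices to [b]. /s/ is a voiceless obstruent between vowels /o/ and /u/, so it voices to [z]. → [kivoebeabugaebozu].

rovegigajovixnibe, giibuzogubeoxaru, kivoebeabugaebozu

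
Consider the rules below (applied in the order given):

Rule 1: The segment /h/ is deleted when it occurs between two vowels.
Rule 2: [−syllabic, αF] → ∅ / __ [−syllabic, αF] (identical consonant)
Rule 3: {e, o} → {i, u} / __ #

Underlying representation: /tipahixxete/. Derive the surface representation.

Rule 1 (intervocalic h-deletion): /h/ occurs between vowels /a/ and /i/, so it deletes. /tipahixxete/ → tipaixxete.
Rule 2 (degemination): /xx/ is a geminate; the first /x/ deletes. /tipaixxete/ → tipaixete.
Rule 3 (final vowel raising): /e/ is a mid vowel in word-final position, so it raises to [i]. /tipaixete/ → tipaixeti.

tipaixeti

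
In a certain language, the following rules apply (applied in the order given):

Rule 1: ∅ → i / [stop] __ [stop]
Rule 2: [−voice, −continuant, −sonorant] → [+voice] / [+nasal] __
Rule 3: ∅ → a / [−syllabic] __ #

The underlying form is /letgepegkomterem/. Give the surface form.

Rule 1 (stop-cluster i-epenthesis): /t/ and /g/ form a stop–stop cluster, so [i] is inserted between them. /g/ and /k/ form a stop–stop cluster, so [i] is inserted between them. /letgepegkomterem/ → letigepegikomterem.
Rule 2 (post-nasal voicing): /t/ is a voiceless stop immediately after the nasal /m/, so it voices to [d]. /letigepegikomterem/ → letigepegikomderem.
Rule 3 (final a-epenthesis): the form ends in the consonant /m/, so [a] is inserted word-finally. /letigepegikomderem/ → letigepegikomderema.

letigepegikomderema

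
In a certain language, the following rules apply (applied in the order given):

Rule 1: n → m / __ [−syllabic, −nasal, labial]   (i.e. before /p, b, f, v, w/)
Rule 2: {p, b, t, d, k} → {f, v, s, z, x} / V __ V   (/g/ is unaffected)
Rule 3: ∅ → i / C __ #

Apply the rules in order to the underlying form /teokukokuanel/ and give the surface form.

Rule 1 (nasal place assimilation): no segment meets the environment; /teokukokuanel/ is unchanged.
Rule 2 (intervocalic spirantization): /k/ is a stop between vowels /o/ and /u/, so it spirantizes to the fricative [x]. /k/ is a stop between vowels /u/ and /o/, so it spirantizes to the fricative [x]. /k/ is a stop between vowels /o/ and /u/, so it spirantizes to the fricative [x]. /teokukokuanel/ → teoxuxoxuanel.
Rule 3 (final i-epenthesis): the form ends in the consonant /l/, so [i] is inserted word-finally. /teoxuxoxuanel/ → teoxuxoxuaneli.

teoxuxoxuaneli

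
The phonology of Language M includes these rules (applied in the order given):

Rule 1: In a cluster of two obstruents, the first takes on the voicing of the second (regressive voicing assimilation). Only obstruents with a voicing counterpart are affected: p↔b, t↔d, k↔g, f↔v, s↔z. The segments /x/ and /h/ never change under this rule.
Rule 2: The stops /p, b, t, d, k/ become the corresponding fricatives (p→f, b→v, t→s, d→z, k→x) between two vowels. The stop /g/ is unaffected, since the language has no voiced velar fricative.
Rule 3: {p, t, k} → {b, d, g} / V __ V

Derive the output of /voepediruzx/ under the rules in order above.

Rule 1 (regressive voicing assimilation): /z/ precedes the voiceless obstruent /x/, so it devoices to [s] by assimilation. /voepediruzx/ → voepedirusx.
Rule 2 (intervocalic spirantization): /p/ is a stop between vowels /e/ and /e/, so it spirantizes to the fricative [f]. /d/ is a stop between vowels /e/ and /i/, so it spirantizes to the fricative [z]. /voepedirusx/ → voefezirusx.
Rule 3 (intervocalic voicing): no segment meets the environment; /voefezirusx/ is unchanged.

voefezirusx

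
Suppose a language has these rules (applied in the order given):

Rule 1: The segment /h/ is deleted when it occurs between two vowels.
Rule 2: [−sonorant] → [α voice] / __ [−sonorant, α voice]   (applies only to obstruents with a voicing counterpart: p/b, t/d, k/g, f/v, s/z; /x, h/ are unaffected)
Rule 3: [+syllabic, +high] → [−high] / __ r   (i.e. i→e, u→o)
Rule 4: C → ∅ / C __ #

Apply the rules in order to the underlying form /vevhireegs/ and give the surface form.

vefhereek

Rule 1 (intervocalic h-deletion): no segment meets the environment; /vevhireegs/ is unchanged.
Rule 2 (regressive voicing assimilation): /v/ precedes the voiceless obstruent /h/, so it devoices to [f] by assimilation. /g/ precedes the voiceless obstruent /s/, so it devoices to [k] by assimilation. /vevhireegs/ → vefhireeks.
Rule 3 (pre-rhotic lowering): /i/ is a high vowel immediately before /r/, so it lowers to [e]. /vefhireeks/ → vefhereeks.
Rule 4 (final cluster simplification): /s/ is the second consonant of a word-final cluster /ks/, so it deletes. /vefhereeks/ → vefhereek.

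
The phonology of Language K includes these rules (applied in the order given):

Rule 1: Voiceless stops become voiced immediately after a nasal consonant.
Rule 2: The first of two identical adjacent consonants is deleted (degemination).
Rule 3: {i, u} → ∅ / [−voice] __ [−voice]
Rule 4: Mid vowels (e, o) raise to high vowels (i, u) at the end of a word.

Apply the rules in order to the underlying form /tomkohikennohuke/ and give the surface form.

tomgohkenohki

Rule 1 (post-nasal voicing): /k/ is a voiceless stop immediately after the nasal /m/, so it voices to [g]. /tomkohikennohuke/ → tomgohikennohuke.
Rule 2 (degemination): /nn/ is a geminate; the first /n/ deletes. /tomgohikennohuke/ → tomgohikenohuke.
Rule 3 (high vowel syncope): /i/ is a high vowel flanked by voiceless consonants /h/ and /k/, so it deletes. /u/ is a high vowel flanked by voiceless consonants /h/ and /k/, so it deletes. /tomgohikenohuke/ → tomgohkenohke.
Rule 4 (final vowel raising): /e/ is a mid vowel in word-final position, so it raises to [i]. /tomgohkenohke/ → tomgohkenohki.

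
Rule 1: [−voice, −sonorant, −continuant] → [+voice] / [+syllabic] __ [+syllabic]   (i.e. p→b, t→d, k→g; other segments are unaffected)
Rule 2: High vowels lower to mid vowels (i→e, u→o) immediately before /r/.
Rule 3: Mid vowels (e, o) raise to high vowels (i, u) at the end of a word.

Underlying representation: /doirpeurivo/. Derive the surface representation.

doerpeorivu

Rule 1 (intervocalic voicing): no segment meets the environment; /doirpeurivo/ is unchanged.
Rule 2 (pre-rhotic lowering): /i/ is a high vowel immediately before /r/, so it lowers to [e]. /u/ is a high vowel immediately before /r/, so it lowers to [o]. /doirpeurivo/ → doerpeorivo.
Rule 3 (final vowel raising): /o/ is a mid vowel in word-final position, so it raises to [u]. /doerpeorivo/ → doerpeorivu.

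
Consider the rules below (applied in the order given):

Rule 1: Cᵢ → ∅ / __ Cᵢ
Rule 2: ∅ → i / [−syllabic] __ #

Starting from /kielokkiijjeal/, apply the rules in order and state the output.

Rule 1 (degemination): /kk/ is a geminate; the first /k/ deletes. /jj/ is a geminate; the first /j/ deletes. /kielokkiijjeal/ → kielokiijeal.
Rule 2 (final i-epenthesis): the form ends in the consonant /l/, so [i] is inserted word-finally. /kielokiijeal/ → kielokiijeali.

kielokiijeali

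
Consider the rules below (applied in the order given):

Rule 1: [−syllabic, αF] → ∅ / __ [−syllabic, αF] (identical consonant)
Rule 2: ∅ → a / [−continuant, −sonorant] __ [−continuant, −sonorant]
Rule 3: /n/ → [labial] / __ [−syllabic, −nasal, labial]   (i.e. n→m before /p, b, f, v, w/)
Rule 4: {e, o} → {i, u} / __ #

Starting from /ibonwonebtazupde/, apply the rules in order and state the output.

ibomwonebatazupadi

Rule 1 (degemination): no segment meets the environment; /ibonwonebtazupde/ is unchanged.
Rule 2 (stop-cluster a-epenthesis): /b/ and /t/ form a stop–stop cluster, so [a] is inserted between them. /p/ and /d/ form a stop–stop cluster, so [a] is inserted between them. /ibonwonebtazupde/ → ibonwonebatazupade.
Rule 3 (nasal place assimilation): /n/ precedes the labial consonant /w/, so it assimilates in place to [m]. /ibonwonebatazupade/ → ibomwonebatazupade.
Rule 4 (final vowel raising): /e/ is a mid vowel in word-final position, so it raises to [i]. /ibomwonebatazupade/ → ibomwonebatazupadi.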